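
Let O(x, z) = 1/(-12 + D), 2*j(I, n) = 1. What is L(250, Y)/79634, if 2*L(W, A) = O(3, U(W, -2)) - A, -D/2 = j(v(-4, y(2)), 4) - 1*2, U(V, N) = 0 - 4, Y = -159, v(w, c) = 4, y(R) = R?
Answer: 715/716706 ≈ 0.00099762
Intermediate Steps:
j(I, n) = ½ (j(I, n) = (½)*1 = ½)
U(V, N) = -4
D = 3 (D = -2*(½ - 1*2) = -2*(½ - 2) = -2*(-3/2) = 3)
O(x, z) = -⅑ (O(x, z) = 1/(-12 + 3) = 1/(-9) = -⅑)
L(W, A) = -1/18 - A/2 (L(W, A) = (-⅑ - A)/2 = -1/18 - A/2)
L(250, Y)/79634 = (-1/18 - ½*(-159))/79634 = (-1/18 + 159/2)*(1/79634) = (715/9)*(1/79634) = 715/716706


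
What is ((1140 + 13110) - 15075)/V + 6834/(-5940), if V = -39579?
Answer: -14754577/13061070 ≈ -1.1297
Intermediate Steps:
((1140 + 13110) - 15075)/V + 6834/(-5940) = ((1140 + 13110) - 15075)/(-39579) + 6834/(-5940) = (14250 - 15075)*(-1/39579) + 6834*(-1/5940) = -825*(-1/39579) - 1139/990 = 275/13193 - 1139/990 = -14754577/13061070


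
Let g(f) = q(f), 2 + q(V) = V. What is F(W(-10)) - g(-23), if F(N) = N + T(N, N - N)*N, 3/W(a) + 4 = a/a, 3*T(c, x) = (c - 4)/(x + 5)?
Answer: 73/3 ≈ 24.333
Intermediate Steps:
T(c, x) = (-4 + c)/(3*(5 + x)) (T(c, x) = ((c - 4)/(x + 5))/3 = ((-4 + c)/(5 + x))/3 = (-4 + c)/(3*(5 + x)))
q(V) = -2 + V
W(a) = -1 (W(a) = 3/(-4 + a/a) = 3/(-4 + 1) = 3/(-3) = 3*(-1/3) = -1)
g(f) = -2 + f
F(N) = N + N*(-4/15 + N/15) (F(N) = N + ((-4 + N)/(3*(5 + (N - N))))*N = N + ((-4 + N)/(3*(5 + 0)))*N = N + ((1/3)*(-4 + N)/5)*N = N + ((1/3)*(1/5)*(-4 + N))*N = N + (-4/15 + N/15)*N = N + N*(-4/15 + N/15))
F(W(-10)) - g(-23) = (1/15)*(-1)*(11 - 1) - (-2 - 23) = (1/15)*(-1)*10 - 1*(-25) = -2/3 + 25 = 73/3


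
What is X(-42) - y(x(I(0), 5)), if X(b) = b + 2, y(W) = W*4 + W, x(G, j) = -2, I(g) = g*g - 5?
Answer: -30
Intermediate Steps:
I(g) = -5 + g² (I(g) = g² - 5 = -5 + g²)
y(W) = 5*W (y(W) = 4*W + W = 5*W)
X(b) = 2 + b
X(-42) - y(x(I(0), 5)) = (2 - 42) - 5*(-2) = -40 - 1*(-10) = -40 + 10 = -30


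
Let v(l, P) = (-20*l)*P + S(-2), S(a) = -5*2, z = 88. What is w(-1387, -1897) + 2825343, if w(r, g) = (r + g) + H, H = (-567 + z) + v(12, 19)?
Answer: 2817010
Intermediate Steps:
S(a) = -10
v(l, P) = -10 - 20*P*l (v(l, P) = (-20*l)*P - 10 = -20*P*l - 10 = -10 - 20*P*l)
H = -5049 (H = (-567 + 88) + (-10 - 20*19*12) = -479 + (-10 - 4560) = -479 - 4570 = -5049)
w(r, g) = -5049 + g + r (w(r, g) = (r + g) - 5049 = (g + r) - 5049 = -5049 + g + r)
w(-1387, -1897) + 2825343 = (-5049 - 1897 - 1387) + 2825343 = -8333 + 2825343 = 2817010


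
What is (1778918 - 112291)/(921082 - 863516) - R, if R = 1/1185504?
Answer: 987896458721/34122361632 ≈ 28.952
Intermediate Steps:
R = 1/1185504 ≈ 8.4352e-7
(1778918 - 112291)/(921082 - 863516) - R = (1778918 - 112291)/(921082 - 863516) - 1*1/1185504 = 1666627/57566 - 1/1185504 = 987896458721/34122361632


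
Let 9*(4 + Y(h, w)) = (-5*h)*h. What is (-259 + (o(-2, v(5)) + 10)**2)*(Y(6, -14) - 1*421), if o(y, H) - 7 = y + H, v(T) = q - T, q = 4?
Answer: 28035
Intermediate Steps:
Y(h, w) = -4 - 5*h**2/9 (Y(h, w) = -4 + ((-5*h)*h)/9 = -4 + (-5*h**2)/9 = -4 - 5*h**2/9)
v(T) = 4 - T
o(y, H) = 7 + H + y (o(y, H) = 7 + (y + H) = 7 + (H + y) = 7 + H + y)
(-259 + (o(-2, v(5)) + 10)**2)*(Y(6, -14) - 1*421) = (-259 + ((7 + (4 - 1*5) - 2) + 10)**2)*((-4 - 5/9*6**2) - 1*421) = (-259 + ((7 + (4 - 5) - 2) + 10)**2)*((-4 - 5/9*36) - 421) = (-259 + ((7 - 1 - 2) + 10)**2)*((-4 - 20) - 421) = (-259 + (4 + 10)**2)*(-24 - 421) = (-259 + 14**2)*(-445) = (-259 + 196)*(-445) = -63*(-445) = 28035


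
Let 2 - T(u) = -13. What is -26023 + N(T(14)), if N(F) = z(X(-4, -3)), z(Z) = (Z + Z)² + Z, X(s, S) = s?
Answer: -25963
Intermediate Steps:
z(Z) = Z + 4*Z² (z(Z) = (2*Z)² + Z = 4*Z² + Z = Z + 4*Z²)
T(u) = 15 (T(u) = 2 - 1*(-13) = 2 + 13 = 15)
N(F) = 60 (N(F) = -4*(1 + 4*(-4)) = -4*(1 - 16) = -4*(-15) = 60)
-26023 + N(T(14)) = -26023 + 60 = -25963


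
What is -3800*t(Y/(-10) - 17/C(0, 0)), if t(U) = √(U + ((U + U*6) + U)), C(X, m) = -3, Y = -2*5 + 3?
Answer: -380*√5730 ≈ -28765.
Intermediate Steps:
Y = -7 (Y = -10 + 3 = -7)
t(U) = 3*√U (t(U) = √(U + ((U + 6*U) + U)) = √(U + (7*U + U)) = √(U + 8*U) = √(9*U) = 3*√U)
-3800*t(Y/(-10) - 17/C(0, 0)) = -11400*√(-7/(-10) - 17/(-3)) = -11400*√(-7*(-⅒) - 17*(-⅓)) = -11400*√(7/10 + 17/3) = -11400*√(191/30) = -11400*√5730/30 = -380*√5730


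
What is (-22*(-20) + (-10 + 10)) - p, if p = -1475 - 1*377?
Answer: 2292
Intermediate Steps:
p = -1852 (p = -1475 - 377 = -1852)
(-22*(-20) + (-10 + 10)) - p = (-22*(-20) + (-10 + 10)) - 1*(-1852) = (440 + 0) + 1852 = 440 + 1852 = 2292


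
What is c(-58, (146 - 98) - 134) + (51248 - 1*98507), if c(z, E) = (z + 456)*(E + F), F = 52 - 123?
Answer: -109745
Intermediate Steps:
F = -71
c(z, E) = (-71 + E)*(456 + z) (c(z, E) = (z + 456)*(E - 71) = (456 + z)*(-71 + E) = (-71 + E)*(456 + z))
c(-58, (146 - 98) - 134) + (51248 - 1*98507) = (-32376 - 71*(-58) + 456*((146 - 98) - 134) + ((146 - 98) - 134)*(-58)) + (51248 - 1*98507) = (-32376 + 4118 + 456*(48 - 134) + (48 - 134)*(-58)) + (51248 - 98507) = (-32376 + 4118 + 456*(-86) - 86*(-58)) - 47259 = (-32376 + 4118 - 39216 + 4988) - 47259 = -62486 - 47259 = -109745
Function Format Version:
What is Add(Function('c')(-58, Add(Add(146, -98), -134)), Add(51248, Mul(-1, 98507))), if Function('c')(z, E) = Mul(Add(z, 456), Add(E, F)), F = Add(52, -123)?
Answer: -109745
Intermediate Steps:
F = -71
Function('c')(z, E) = Mul(Add(-71, E), Add(456, z)) (Function('c')(z, E) = Mul(Add(z, 456), Add(E, -71)) = Mul(Add(456, z), Add(-71, E)) = Mul(Add(-71, E), Add(456, z)))
Add(Function('c')(-58, Add(Add(146, -98), -134)), Add(51248, Mul(-1, 98507))) = Add(Add(-32376, Mul(-71, -58), Mul(456, Add(Add(146, -98), -134)), Mul(Add(Add(146, -98), -134), -58)), Add(51248, Mul(-1, 98507))) = Add(Add(-32376, 4118, Mul(456, Add(48, -134)), Mul(Add(48, -134), -58)), Add(51248, -98507)) = Add(Add(-32376, 4118, Mul(456, -86), Mul(-86, -58)), -47259) = Add(Add(-32376, 4118, -39216, 4988), -47259) = Add(-62486, -47259) = -109745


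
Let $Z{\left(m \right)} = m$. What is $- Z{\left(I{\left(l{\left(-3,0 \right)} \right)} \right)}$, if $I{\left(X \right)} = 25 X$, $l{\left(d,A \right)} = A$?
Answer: $0$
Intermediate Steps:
$- Z{\left(I{\left(l{\left(-3,0 \right)} \right)} \right)} = - 25 \cdot 0 = \left(-1\right) 0 = 0$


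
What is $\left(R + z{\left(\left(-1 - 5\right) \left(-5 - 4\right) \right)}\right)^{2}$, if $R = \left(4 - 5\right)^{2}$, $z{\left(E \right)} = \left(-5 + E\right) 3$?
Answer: $21904$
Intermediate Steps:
$z{\left(E \right)} = -15 + 3 E$
$R = 1$ ($R = \left(-1\right)^{2} = 1$)
$\left(R + z{\left(\left(-1 - 5\right) \left(-5 - 4\right) \right)}\right)^{2} = \left(1 - \left(15 - 3 \left(-1 - 5\right) \left(-5 - 4\right)\right)\right)^{2} = \left(1 - \left(15 - 3 \left(\left(-6\right) \left(-9\right)\right)\right)\right)^{2} = \left(1 + \left(-15 + 3 \cdot 54\right)\right)^{2} = \left(1 + \left(-15 + 162\right)\right)^{2} = \left(1 + 147\right)^{2} = 148^{2} = 21904$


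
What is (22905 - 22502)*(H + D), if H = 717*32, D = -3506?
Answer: 7833514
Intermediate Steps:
H = 22944
(22905 - 22502)*(H + D) = (22905 - 22502)*(22944 - 3506) = 403*19438 = 7833514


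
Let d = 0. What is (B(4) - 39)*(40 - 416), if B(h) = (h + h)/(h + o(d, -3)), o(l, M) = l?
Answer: 13912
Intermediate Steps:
B(h) = 2 (B(h) = (h + h)/(h + 0) = (2*h)/h = 2)
(B(4) - 39)*(40 - 416) = (2 - 39)*(40 - 416) = -37*(-376) = 13912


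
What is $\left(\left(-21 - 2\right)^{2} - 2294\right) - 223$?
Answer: $-1988$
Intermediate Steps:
$\left(\left(-21 - 2\right)^{2} - 2294\right) - 223 = \left(\left(-23\right)^{2} - 2294\right) - 223 = \left(529 - 2294\right) - 223 = -1765 - 223 = -1988$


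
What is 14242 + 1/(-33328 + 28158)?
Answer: 73631139/5170 ≈ 14242.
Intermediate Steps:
14242 + 1/(-33328 + 28158) = 14242 + 1/(-5170) = 14242 - 1/5170 = 73631139/5170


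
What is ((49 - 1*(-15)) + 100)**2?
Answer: 26896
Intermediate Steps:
((49 - 1*(-15)) + 100)**2 = ((49 + 15) + 100)**2 = (64 + 100)**2 = 164**2 = 26896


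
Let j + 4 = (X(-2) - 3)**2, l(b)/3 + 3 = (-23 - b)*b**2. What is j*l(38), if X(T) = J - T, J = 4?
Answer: -1321305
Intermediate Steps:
l(b) = -9 + 3*b**2*(-23 - b) (l(b) = -9 + 3*((-23 - b)*b**2) = -9 + 3*(b**2*(-23 - b)) = -9 + 3*b**2*(-23 - b))
X(T) = 4 - T
j = 5 (j = -4 + ((4 - 1*(-2)) - 3)**2 = -4 + ((4 + 2) - 3)**2 = -4 + (6 - 3)**2 = -4 + 3**2 = -4 + 9 = 5)
j*l(38) = 5*(-9 - 69*38**2 - 3*38**3) = 5*(-9 - 69*1444 - 3*54872) = 5*(-9 - 99636 - 164616) = 5*(-264261) = -1321305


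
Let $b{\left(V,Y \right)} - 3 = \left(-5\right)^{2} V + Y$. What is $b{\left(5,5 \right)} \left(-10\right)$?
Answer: $-1330$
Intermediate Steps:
$b{\left(V,Y \right)} = 3 + Y + 25 V$ ($b{\left(V,Y \right)} = 3 + \left(\left(-5\right)^{2} V + Y\right) = 3 + \left(25 V + Y\right) = 3 + \left(Y + 25 V\right) = 3 + Y + 25 V$)
$b{\left(5,5 \right)} \left(-10\right) = \left(3 + 5 + 25 \cdot 5\right) \left(-10\right) = \left(3 + 5 + 125\right) \left(-10\right) = 133 \left(-10\right) = -1330$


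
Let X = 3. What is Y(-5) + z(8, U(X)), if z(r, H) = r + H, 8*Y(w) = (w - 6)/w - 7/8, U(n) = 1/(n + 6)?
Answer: 23837/2880 ≈ 8.2767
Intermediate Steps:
U(n) = 1/(6 + n)
Y(w) = -7/64 + (-6 + w)/(8*w) (Y(w) = ((w - 6)/w - 7/8)/8 = ((-6 + w)/w - 7*⅛)/8 = ((-6 + w)/w - 7/8)/8 = (-7/8 + (-6 + w)/w)/8 = -7/64 + (-6 + w)/(8*w))
z(r, H) = H + r
Y(-5) + z(8, U(X)) = (1/64)*(-48 - 5)/(-5) + (1/(6 + 3) + 8) = (1/64)*(-⅕)*(-53) + (1/9 + 8) = 53/320 + (⅑ + 8) = 53/320 + 73/9 = 23837/2880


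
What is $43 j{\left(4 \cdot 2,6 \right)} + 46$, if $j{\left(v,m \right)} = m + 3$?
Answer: $433$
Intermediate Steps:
$j{\left(v,m \right)} = 3 + m$
$43 j{\left(4 \cdot 2,6 \right)} + 46 = 43 \left(3 + 6\right) + 46 = 43 \cdot 9 + 46 = 387 + 46 = 433$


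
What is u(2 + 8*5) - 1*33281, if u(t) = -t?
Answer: -33323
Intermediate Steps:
u(2 + 8*5) - 1*33281 = -(2 + 8*5) - 1*33281 = -(2 + 40) - 33281 = -1*42 - 33281 = -42 - 33281 = -33323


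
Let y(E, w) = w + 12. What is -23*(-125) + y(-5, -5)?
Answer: 2882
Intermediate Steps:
y(E, w) = 12 + w
-23*(-125) + y(-5, -5) = -23*(-125) + (12 - 5) = 2875 + 7 = 2882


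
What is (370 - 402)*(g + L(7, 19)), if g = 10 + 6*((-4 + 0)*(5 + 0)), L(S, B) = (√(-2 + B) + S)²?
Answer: 1408 - 448*√17 ≈ -439.15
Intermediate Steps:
L(S, B) = (S + √(-2 + B))²
g = -110 (g = 10 + 6*(-4*5) = 10 + 6*(-20) = 10 - 120 = -110)
(370 - 402)*(g + L(7, 19)) = (370 - 402)*(-110 + (7 + √(-2 + 19))²) = -32*(-110 + (7 + √17)²) = 3520 - 32*(7 + √17)²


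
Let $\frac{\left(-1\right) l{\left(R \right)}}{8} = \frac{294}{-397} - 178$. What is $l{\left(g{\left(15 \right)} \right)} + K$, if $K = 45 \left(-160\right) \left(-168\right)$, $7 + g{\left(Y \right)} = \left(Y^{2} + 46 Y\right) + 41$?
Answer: $\frac{480778880}{397} \approx 1.211 \cdot 10^{6}$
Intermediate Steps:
$g{\left(Y \right)} = 34 + Y^{2} + 46 Y$ ($g{\left(Y \right)} = -7 + \left(\left(Y^{2} + 46 Y\right) + 41\right) = -7 + \left(41 + Y^{2} + 46 Y\right) = 34 + Y^{2} + 46 Y$)
$K = 1209600$ ($K = \left(-7200\right) \left(-168\right) = 1209600$)
$l{\left(R \right)} = \frac{567680}{397}$ ($l{\left(R \right)} = - 8 \left(\frac{294}{-397} - 178\right) = - 8 \left(294 \left(- \frac{1}{397}\right) - 178\right) = - 8 \left(- \frac{294}{397} - 178\right) = \left(-8\right) \left(- \frac{70960}{397}\right) = \frac{567680}{397}$)
$l{\left(g{\left(15 \right)} \right)} + K = \frac{567680}{397} + 1209600 = \frac{480778880}{397}$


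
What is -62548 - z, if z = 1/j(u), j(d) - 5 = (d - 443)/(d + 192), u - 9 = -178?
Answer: -31086333/497 ≈ -62548.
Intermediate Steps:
u = -169 (u = 9 - 178 = -169)
j(d) = 5 + (-443 + d)/(192 + d) (j(d) = 5 + (d - 443)/(d + 192) = 5 + (-443 + d)/(192 + d))
z = -23/497 (z = 1/((517 + 6*(-169))/(192 - 169)) = 1/((517 - 1014)/23) = 1/((1/23)*(-497)) = 1/(-497/23) = -23/497 ≈ -0.046278)
-62548 - z = -62548 - 1*(-23/497) = -62548 + 23/497 = -31086333/497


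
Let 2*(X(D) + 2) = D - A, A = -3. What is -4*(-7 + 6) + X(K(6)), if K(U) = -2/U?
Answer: 10/3 ≈ 3.3333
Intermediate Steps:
X(D) = -½ + D/2 (X(D) = -2 + (D - 1*(-3))/2 = -2 + (D + 3)/2 = -2 + (3 + D)/2 = -2 + (3/2 + D/2) = -½ + D/2)
-4*(-7 + 6) + X(K(6)) = -4*(-7 + 6) + (-½ + (-2/6)/2) = -4*(-1) + (-½ + (-2*⅙)/2) = 4 + (-½ + (½)*(-⅓)) = 4 + (-½ - ⅙) = 4 - ⅔ = 10/3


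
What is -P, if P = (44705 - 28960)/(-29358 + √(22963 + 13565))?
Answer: 77040285/143642606 + 15745*√2283/215463909 ≈ 0.53982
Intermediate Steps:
P = 15745/(-29358 + 4*√2283) (P = 15745/(-29358 + √36528) = 15745/(-29358 + 4*√2283) ≈ -0.53982)
-P = -(-77040285/143642606 - 15745*√2283/215463909) = 77040285/143642606 + 15745*√2283/215463909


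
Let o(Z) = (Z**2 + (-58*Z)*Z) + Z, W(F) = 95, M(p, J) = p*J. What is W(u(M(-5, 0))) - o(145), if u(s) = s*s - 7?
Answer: 1198375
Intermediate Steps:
M(p, J) = J*p
u(s) = -7 + s**2 (u(s) = s**2 - 7 = -7 + s**2)
o(Z) = Z - 57*Z**2 (o(Z) = (Z**2 - 58*Z**2) + Z = -57*Z**2 + Z = Z - 57*Z**2)
W(u(M(-5, 0))) - o(145) = 95 - 145*(1 - 57*145) = 95 - 145*(1 - 8265) = 95 - 145*(-8264) = 95 - 1*(-1198280) = 95 + 1198280 = 1198375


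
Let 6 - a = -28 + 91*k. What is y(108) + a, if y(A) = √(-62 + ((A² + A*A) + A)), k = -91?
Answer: 8315 + √23374 ≈ 8467.9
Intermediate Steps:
y(A) = √(-62 + A + 2*A²) (y(A) = √(-62 + ((A² + A²) + A)) = √(-62 + (2*A² + A)) = √(-62 + (A + 2*A²)) = √(-62 + A + 2*A²))
a = 8315 (a = 6 - (-28 + 91*(-91)) = 6 - (-28 - 8281) = 6 - 1*(-8309) = 6 + 8309 = 8315)
y(108) + a = √(-62 + 108 + 2*108²) + 8315 = √(-62 + 108 + 2*11664) + 8315 = √(-62 + 108 + 23328) + 8315 = √23374 + 8315 = 8315 + √23374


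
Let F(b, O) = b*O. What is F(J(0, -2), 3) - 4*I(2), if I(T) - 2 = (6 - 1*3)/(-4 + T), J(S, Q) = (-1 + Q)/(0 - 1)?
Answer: 7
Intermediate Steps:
J(S, Q) = 1 - Q (J(S, Q) = (-1 + Q)/(-1) = (-1 + Q)*(-1) = 1 - Q)
I(T) = 2 + 3/(-4 + T) (I(T) = 2 + (6 - 1*3)/(-4 + T) = 2 + (6 - 3)/(-4 + T) = 2 + 3/(-4 + T))
F(b, O) = O*b
F(J(0, -2), 3) - 4*I(2) = 3*(1 - 1*(-2)) - 4*(-5 + 2*2)/(-4 + 2) = 3*(1 + 2) - 4*(-5 + 4)/(-2) = 3*3 - (-2)*(-1) = 9 - 4*½ = 9 - 2 = 7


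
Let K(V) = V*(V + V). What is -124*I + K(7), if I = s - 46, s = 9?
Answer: 4686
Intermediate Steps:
K(V) = 2*V² (K(V) = V*(2*V) = 2*V²)
I = -37 (I = 9 - 46 = -37)
-124*I + K(7) = -124*(-37) + 2*7² = 4588 + 2*49 = 4588 + 98 = 4686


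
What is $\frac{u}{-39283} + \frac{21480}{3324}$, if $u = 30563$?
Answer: $\frac{61850619}{10881391} \approx 5.6841$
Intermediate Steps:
$\frac{u}{-39283} + \frac{21480}{3324} = \frac{30563}{-39283} + \frac{21480}{3324} = 30563 \left(- \frac{1}{39283}\right) + 21480 \cdot \frac{1}{3324} = - \frac{30563}{39283} + \frac{1790}{277} = \frac{61850619}{10881391}$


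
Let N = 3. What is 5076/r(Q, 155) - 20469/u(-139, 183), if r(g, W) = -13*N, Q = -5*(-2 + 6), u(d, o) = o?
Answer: -191911/793 ≈ -242.01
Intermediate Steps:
Q = -20 (Q = -5*4 = -20)
r(g, W) = -39 (r(g, W) = -13*3 = -39)
5076/r(Q, 155) - 20469/u(-139, 183) = 5076/(-39) - 20469/183 = 5076*(-1/39) - 20469*1/183 = -1692/13 - 6823/61 = -191911/793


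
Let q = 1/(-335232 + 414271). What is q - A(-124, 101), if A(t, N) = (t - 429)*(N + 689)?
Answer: 34529767931/79039 ≈ 4.3687e+5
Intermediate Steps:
A(t, N) = (-429 + t)*(689 + N)
q = 1/79039 ≈ 1.2652e-5
q - A(-124, 101) = 1/79039 - (-295581 - 429*101 + 689*(-124) + 101*(-124)) = 1/79039 - (-295581 - 43329 - 85436 - 12524) = 1/79039 - 1*(-436870) = 1/79039 + 436870 = 34529767931/79039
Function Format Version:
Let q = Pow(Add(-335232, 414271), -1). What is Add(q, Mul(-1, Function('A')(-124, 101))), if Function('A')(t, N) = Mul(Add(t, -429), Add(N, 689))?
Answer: Rational(34529767931, 79039) ≈ 4.3687e+5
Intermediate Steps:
Function('A')(t, N) = Mul(Add(-429, t), Add(689, N))
q = Rational(1, 79039) (q = Pow(79039, -1) = Rational(1, 79039) ≈ 1.2652e-5)
Add(q, Mul(-1, Function('A')(-124, 101))) = Add(Rational(1, 79039), Mul(-1, Add(-295581, Mul(-429, 101), Mul(689, -124), Mul(101, -124)))) = Add(Rational(1, 79039), Mul(-1, Add(-295581, -43329, -85436, -12524))) = Add(Rational(1, 79039), Mul(-1, -436870)) = Add(Rational(1, 79039), 436870) = Rational(34529767931, 79039)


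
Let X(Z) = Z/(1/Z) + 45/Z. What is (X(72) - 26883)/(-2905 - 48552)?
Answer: 173587/411656 ≈ 0.42168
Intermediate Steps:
X(Z) = Z**2 + 45/Z (X(Z) = Z*Z + 45/Z = Z**2 + 45/Z)
(X(72) - 26883)/(-2905 - 48552) = ((45 + 72**3)/72 - 26883)/(-2905 - 48552) = ((45 + 373248)/72 - 26883)/(-51457) = ((1/72)*373293 - 26883)*(-1/51457) = (41477/8 - 26883)*(-1/51457) = -173587/8*(-1/51457) = 173587/411656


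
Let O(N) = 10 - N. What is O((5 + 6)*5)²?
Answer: 2025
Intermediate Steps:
O((5 + 6)*5)² = (10 - (5 + 6)*5)² = (10 - 11*5)² = (10 - 1*55)² = (10 - 55)² = (-45)² = 2025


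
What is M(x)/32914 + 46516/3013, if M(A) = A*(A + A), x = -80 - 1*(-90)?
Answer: 765815112/49584941 ≈ 15.445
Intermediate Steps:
x = 10 (x = -80 + 90 = 10)
M(A) = 2*A**2 (M(A) = A*(2*A) = 2*A**2)
M(x)/32914 + 46516/3013 = (2*10**2)/32914 + 46516/3013 = (2*100)*(1/32914) + 46516*(1/3013) = 200*(1/32914) + 46516/3013 = 100/16457 + 46516/3013 = 765815112/49584941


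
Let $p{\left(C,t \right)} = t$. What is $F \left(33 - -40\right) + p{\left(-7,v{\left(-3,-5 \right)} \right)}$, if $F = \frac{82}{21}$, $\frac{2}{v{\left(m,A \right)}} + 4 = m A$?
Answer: $\frac{65888}{231} \approx 285.23$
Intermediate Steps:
$v{\left(m,A \right)} = \frac{2}{-4 + A m}$ ($v{\left(m,A \right)} = \frac{2}{-4 + m A} = \frac{2}{-4 + A m}$)
$F = \frac{82}{21}$ ($F = 82 \cdot \frac{1}{21} = \frac{82}{21} \approx 3.9048$)
$F \left(33 - -40\right) + p{\left(-7,v{\left(-3,-5 \right)} \right)} = \frac{82 \left(33 - -40\right)}{21} + \frac{2}{-4 - -15} = \frac{82 \left(33 + 40\right)}{21} + \frac{2}{-4 + 15} = \frac{82}{21} \cdot 73 + \frac{2}{11} = \frac{5986}{21} + 2 \cdot \frac{1}{11} = \frac{5986}{21} + \frac{2}{11} = \frac{65888}{231}$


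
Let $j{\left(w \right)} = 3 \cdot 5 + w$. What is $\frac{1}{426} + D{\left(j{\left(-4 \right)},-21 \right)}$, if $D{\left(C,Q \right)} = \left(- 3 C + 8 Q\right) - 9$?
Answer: $- \frac{89459}{426} \approx -210.0$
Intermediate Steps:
$j{\left(w \right)} = 15 + w$
$D{\left(C,Q \right)} = -9 - 3 C + 8 Q$
$\frac{1}{426} + D{\left(j{\left(-4 \right)},-21 \right)} = \frac{1}{426} - \left(177 + 3 \left(15 - 4\right)\right) = \frac{1}{426} - 210 = - \frac{89459}{426}$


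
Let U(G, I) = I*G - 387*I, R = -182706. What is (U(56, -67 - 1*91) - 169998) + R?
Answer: -300406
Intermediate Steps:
U(G, I) = -387*I + G*I (U(G, I) = G*I - 387*I = -387*I + G*I)
(U(56, -67 - 1*91) - 169998) + R = ((-67 - 1*91)*(-387 + 56) - 169998) - 182706 = ((-67 - 91)*(-331) - 169998) - 182706 = (-158*(-331) - 169998) - 182706 = (52298 - 169998) - 182706 = -117700 - 182706 = -300406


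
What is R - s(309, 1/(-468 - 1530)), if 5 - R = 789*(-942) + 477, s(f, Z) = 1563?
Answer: 741203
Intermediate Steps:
R = 742766 (R = 5 - (789*(-942) + 477) = 5 - (-743238 + 477) = 5 - 1*(-742761) = 5 + 742761 = 742766)
R - s(309, 1/(-468 - 1530)) = 742766 - 1*1563 = 742766 - 1563 = 741203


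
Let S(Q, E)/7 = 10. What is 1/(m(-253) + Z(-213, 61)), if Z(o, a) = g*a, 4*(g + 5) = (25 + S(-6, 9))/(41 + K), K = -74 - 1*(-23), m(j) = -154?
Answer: -8/4831 ≈ -0.0016560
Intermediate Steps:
S(Q, E) = 70 (S(Q, E) = 7*10 = 70)
K = -51 (K = -74 + 23 = -51)
g = -59/8 (g = -5 + ((25 + 70)/(41 - 51))/4 = -5 + (95/(-10))/4 = -5 + (95*(-⅒))/4 = -5 + (¼)*(-19/2) = -5 - 19/8 = -59/8 ≈ -7.3750)
Z(o, a) = -59*a/8
1/(m(-253) + Z(-213, 61)) = 1/(-154 - 59/8*61) = 1/(-154 - 3599/8) = 1/(-4831/8) = -8/4831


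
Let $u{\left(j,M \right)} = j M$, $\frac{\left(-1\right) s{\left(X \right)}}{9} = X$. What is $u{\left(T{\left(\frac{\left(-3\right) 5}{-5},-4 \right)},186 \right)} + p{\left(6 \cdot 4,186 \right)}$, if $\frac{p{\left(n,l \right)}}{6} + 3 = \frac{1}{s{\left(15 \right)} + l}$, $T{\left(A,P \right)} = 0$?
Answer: $- \frac{304}{17} \approx -17.882$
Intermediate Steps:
$s{\left(X \right)} = - 9 X$
$p{\left(n,l \right)} = -18 + \frac{6}{-135 + l}$ ($p{\left(n,l \right)} = -18 + \frac{6}{\left(-9\right) 15 + l} = -18 + \frac{6}{-135 + l}$)
$u{\left(j,M \right)} = M j$
$u{\left(T{\left(\frac{\left(-3\right) 5}{-5},-4 \right)},186 \right)} + p{\left(6 \cdot 4,186 \right)} = 186 \cdot 0 + \frac{6 \left(406 - 558\right)}{-135 + 186} = 0 + \frac{6 \left(406 - 558\right)}{51} = 0 + 6 \cdot \frac{1}{51} \left(-152\right) = 0 - \frac{304}{17} = - \frac{304}{17}$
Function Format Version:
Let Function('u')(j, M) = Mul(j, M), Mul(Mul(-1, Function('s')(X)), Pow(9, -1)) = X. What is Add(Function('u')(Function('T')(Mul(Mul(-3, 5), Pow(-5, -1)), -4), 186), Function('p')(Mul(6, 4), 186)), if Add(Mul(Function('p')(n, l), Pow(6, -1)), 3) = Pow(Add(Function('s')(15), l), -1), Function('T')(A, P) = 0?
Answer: Rational(-304, 17) ≈ -17.882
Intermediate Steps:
Function('s')(X) = Mul(-9, X)
Function('p')(n, l) = Add(-18, Mul(6, Pow(Add(-135, l), -1))) (Function('p')(n, l) = Add(-18, Mul(6, Pow(Add(Mul(-9, 15), l), -1))) = Add(-18, Mul(6, Pow(Add(-135, l), -1))))
Function('u')(j, M) = Mul(M, j)
Add(Function('u')(Function('T')(Mul(Mul(-3, 5), Pow(-5, -1)), -4), 186), Function('p')(Mul(6, 4), 186)) = Add(Mul(186, 0), Mul(6, Pow(Add(-135, 186), -1), Add(406, Mul(-3, 186)))) = Add(0, Mul(6, Pow(51, -1), Add(406, -558))) = Add(0, Mul(6, Rational(1, 51), -152)) = Add(0, Rational(-304, 17)) = Rational(-304, 17)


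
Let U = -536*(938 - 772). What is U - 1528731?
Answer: -1617707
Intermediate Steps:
U = -88976 (U = -536*166 = -88976)
U - 1528731 = -88976 - 1528731 = -1617707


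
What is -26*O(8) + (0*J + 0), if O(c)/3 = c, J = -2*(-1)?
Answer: -624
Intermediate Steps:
J = 2
O(c) = 3*c
-26*O(8) + (0*J + 0) = -78*8 + (0*2 + 0) = -26*24 + (0 + 0) = -624 + 0 = -624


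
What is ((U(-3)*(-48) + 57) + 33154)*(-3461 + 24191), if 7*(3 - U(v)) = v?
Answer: 4795367250/7 ≈ 6.8505e+8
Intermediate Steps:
U(v) = 3 - v/7
((U(-3)*(-48) + 57) + 33154)*(-3461 + 24191) = (((3 - ⅐*(-3))*(-48) + 57) + 33154)*(-3461 + 24191) = (((3 + 3/7)*(-48) + 57) + 33154)*20730 = (((24/7)*(-48) + 57) + 33154)*20730 = ((-1152/7 + 57) + 33154)*20730 = (-753/7 + 33154)*20730 = (231325/7)*20730 = 4795367250/7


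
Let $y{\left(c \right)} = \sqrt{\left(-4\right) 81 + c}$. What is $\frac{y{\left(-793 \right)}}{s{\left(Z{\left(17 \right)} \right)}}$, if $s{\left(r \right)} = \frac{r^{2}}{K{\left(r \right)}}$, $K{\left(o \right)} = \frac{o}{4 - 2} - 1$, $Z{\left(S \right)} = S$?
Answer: $\frac{15 i \sqrt{1117}}{578} \approx 0.86734 i$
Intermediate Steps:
$y{\left(c \right)} = \sqrt{-324 + c}$
$K{\left(o \right)} = -1 + \frac{o}{2}$ ($K{\left(o \right)} = \frac{o}{2} - 1 = -1 + \frac{o}{2}$)
$s{\left(r \right)} = \frac{r^{2}}{-1 + \frac{r}{2}}$
$\frac{y{\left(-793 \right)}}{s{\left(Z{\left(17 \right)} \right)}} = \frac{\sqrt{-324 - 793}}{2 \cdot 17^{2} \frac{1}{-2 + 17}} = \frac{\sqrt{-1117}}{2 \cdot 289 \cdot \frac{1}{15}} = \frac{i \sqrt{1117}}{2 \cdot 289 \cdot \frac{1}{15}} = \frac{i \sqrt{1117}}{\frac{578}{15}} = i \sqrt{1117} \cdot \frac{15}{578} = \frac{15 i \sqrt{1117}}{578}$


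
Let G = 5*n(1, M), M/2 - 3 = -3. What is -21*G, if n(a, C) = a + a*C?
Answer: -105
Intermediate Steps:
M = 0 (M = 6 + 2*(-3) = 6 - 6 = 0)
n(a, C) = a + C*a
G = 5 (G = 5*(1*(1 + 0)) = 5*(1*1) = 5*1 = 5)
-21*G = -21*5 = -105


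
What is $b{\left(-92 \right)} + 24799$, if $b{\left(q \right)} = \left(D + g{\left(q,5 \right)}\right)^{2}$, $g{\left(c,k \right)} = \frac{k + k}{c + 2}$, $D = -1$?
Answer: $\frac{2008819}{81} \approx 24800.0$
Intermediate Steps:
$g{\left(c,k \right)} = \frac{2 k}{2 + c}$
$b{\left(q \right)} = \left(-1 + \frac{10}{2 + q}\right)^{2}$ ($b{\left(q \right)} = \left(-1 + 2 \cdot 5 \frac{1}{2 + q}\right)^{2} = \left(-1 + \frac{10}{2 + q}\right)^{2}$)
$b{\left(-92 \right)} + 24799 = \frac{\left(-8 - 92\right)^{2}}{\left(2 - 92\right)^{2}} + 24799 = \frac{\left(-100\right)^{2}}{8100} + 24799 = 10000 \cdot \frac{1}{8100} + 24799 = \frac{100}{81} + 24799 = \frac{2008819}{81}$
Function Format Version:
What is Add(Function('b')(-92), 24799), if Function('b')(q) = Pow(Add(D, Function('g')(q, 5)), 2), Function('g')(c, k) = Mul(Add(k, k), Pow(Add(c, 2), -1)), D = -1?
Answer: Rational(2008819, 81) ≈ 24800.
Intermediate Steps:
Function('g')(c, k) = Mul(2, k, Pow(Add(2, c), -1)) (Function('g')(c, k) = Mul(Mul(2, k), Pow(Add(2, c), -1)) = Mul(2, k, Pow(Add(2, c), -1)))
Function('b')(q) = Pow(Add(-1, Mul(10, Pow(Add(2, q), -1))), 2) (Function('b')(q) = Pow(Add(-1, Mul(2, 5, Pow(Add(2, q), -1))), 2) = Pow(Add(-1, Mul(10, Pow(Add(2, q), -1))), 2))
Add(Function('b')(-92), 24799) = Add(Mul(Pow(Add(-8, -92), 2), Pow(Add(2, -92), -2)), 24799) = Add(Mul(Pow(-100, 2), Pow(-90, -2)), 24799) = Add(Mul(10000, Rational(1, 8100)), 24799) = Add(Rational(100, 81), 24799) = Rational(2008819, 81)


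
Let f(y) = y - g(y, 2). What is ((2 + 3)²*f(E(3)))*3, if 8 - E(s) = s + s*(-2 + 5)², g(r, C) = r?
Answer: 0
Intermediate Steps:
E(s) = 8 - 10*s (E(s) = 8 - (s + s*(-2 + 5)²) = 8 - (s + s*3²) = 8 - (s + s*9) = 8 - (s + 9*s) = 8 - 10*s)
f(y) = 0 (f(y) = y - y = 0)
((2 + 3)²*f(E(3)))*3 = ((2 + 3)²*0)*3 = (5²*0)*3 = (25*0)*3 = 0*3 = 0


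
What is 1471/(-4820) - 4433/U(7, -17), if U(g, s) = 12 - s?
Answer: -21409719/139780 ≈ -153.17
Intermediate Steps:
1471/(-4820) - 4433/U(7, -17) = 1471/(-4820) - 4433/(12 - 1*(-17)) = 1471*(-1/4820) - 4433/(12 + 17) = -1471/4820 - 4433/29 = -21409719/139780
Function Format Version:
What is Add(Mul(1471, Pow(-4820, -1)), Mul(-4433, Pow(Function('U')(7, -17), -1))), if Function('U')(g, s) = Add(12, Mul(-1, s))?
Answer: Rational(-21409719, 139780) ≈ -153.17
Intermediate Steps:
Add(Mul(1471, Pow(-4820, -1)), Mul(-4433, Pow(Function('U')(7, -17), -1))) = Add(Mul(1471, Pow(-4820, -1)), Mul(-4433, Pow(Add(12, Mul(-1, -17)), -1))) = Add(Mul(1471, Rational(-1, 4820)), Mul(-4433, Pow(Add(12, 17), -1))) = Add(Rational(-1471, 4820), Mul(-4433, Pow(29, -1))) = Add(Rational(-1471, 4820), Mul(-4433, Rational(1, 29))) = Add(Rational(-1471, 4820), Rational(-4433, 29)) = Rational(-21409719, 139780)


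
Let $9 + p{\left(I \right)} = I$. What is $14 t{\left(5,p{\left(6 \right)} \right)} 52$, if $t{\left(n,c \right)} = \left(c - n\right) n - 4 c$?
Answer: $-20384$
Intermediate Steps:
$p{\left(I \right)} = -9 + I$
$t{\left(n,c \right)} = - 4 c + n \left(c - n\right)$ ($t{\left(n,c \right)} = n \left(c - n\right) - 4 c = - 4 c + n \left(c - n\right)$)
$14 t{\left(5,p{\left(6 \right)} \right)} 52 = 14 \left(- 5^{2} - 4 \left(-9 + 6\right) + \left(-9 + 6\right) 5\right) 52 = 14 \left(\left(-1\right) 25 - -12 - 15\right) 52 = 14 \left(-25 + 12 - 15\right) 52 = 14 \left(-28\right) 52 = \left(-392\right) 52 = -20384$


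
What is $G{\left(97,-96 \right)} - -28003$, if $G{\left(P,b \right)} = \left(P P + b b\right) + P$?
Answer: $46725$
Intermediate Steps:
$G{\left(P,b \right)} = P + P^{2} + b^{2}$ ($G{\left(P,b \right)} = \left(P^{2} + b^{2}\right) + P = P + P^{2} + b^{2}$)
$G{\left(97,-96 \right)} - -28003 = \left(97 + 97^{2} + \left(-96\right)^{2}\right) - -28003 = \left(97 + 9409 + 9216\right) + 28003 = 18722 + 28003 = 46725$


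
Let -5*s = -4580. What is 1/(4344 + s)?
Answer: 1/5260 ≈ 0.00019011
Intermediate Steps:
s = 916 (s = -⅕*(-4580) = 916)
1/(4344 + s) = 1/(4344 + 916) = 1/5260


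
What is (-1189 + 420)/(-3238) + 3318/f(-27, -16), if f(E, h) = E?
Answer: -3574307/29142 ≈ -122.65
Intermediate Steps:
(-1189 + 420)/(-3238) + 3318/f(-27, -16) = (-1189 + 420)/(-3238) + 3318/(-27) = -769*(-1/3238) + 3318*(-1/27) = 769/3238 - 1106/9 = -3574307/29142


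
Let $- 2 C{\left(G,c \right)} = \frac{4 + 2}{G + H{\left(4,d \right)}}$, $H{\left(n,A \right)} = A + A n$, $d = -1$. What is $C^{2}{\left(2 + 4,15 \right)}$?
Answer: $9$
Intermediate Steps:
$C{\left(G,c \right)} = - \frac{3}{-5 + G}$ ($C{\left(G,c \right)} = - \frac{\left(4 + 2\right) \frac{1}{G - \left(1 + 4\right)}}{2} = - \frac{6 \frac{1}{G - 5}}{2} = - \frac{6 \frac{1}{-5 + G}}{2} = - \frac{3}{-5 + G}$)
$C^{2}{\left(2 + 4,15 \right)} = \left(- \frac{3}{-5 + \left(2 + 4\right)}\right)^{2} = \left(- \frac{3}{-5 + 6}\right)^{2} = \left(- \frac{3}{1}\right)^{2} = \left(\left(-3\right) 1\right)^{2} = \left(-3\right)^{2} = 9$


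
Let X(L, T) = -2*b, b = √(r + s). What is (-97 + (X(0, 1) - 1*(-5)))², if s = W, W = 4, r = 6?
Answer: 8504 + 368*√10 ≈ 9667.7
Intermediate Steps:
s = 4
b = √10 (b = √(6 + 4) = √10 ≈ 3.1623)
X(L, T) = -2*√10
(-97 + (X(0, 1) - 1*(-5)))² = (-97 + (-2*√10 - 1*(-5)))² = (-97 + (-2*√10 + 5))² = (-97 + (5 - 2*√10))² = (-92 - 2*√10)²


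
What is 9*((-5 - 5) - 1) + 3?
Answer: -96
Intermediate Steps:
9*((-5 - 5) - 1) + 3 = 9*(-10 - 1) + 3 = 9*(-11) + 3 = -99 + 3 = -96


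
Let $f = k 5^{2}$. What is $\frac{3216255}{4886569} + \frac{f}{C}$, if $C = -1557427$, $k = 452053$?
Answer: $- \frac{50215622028040}{7610474497963} \approx -6.5982$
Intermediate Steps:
$f = 11301325$ ($f = 452053 \cdot 5^{2} = 452053 \cdot 25 = 11301325$)
$\frac{3216255}{4886569} + \frac{f}{C} = \frac{3216255}{4886569} + \frac{11301325}{-1557427} = 3216255 \cdot \frac{1}{4886569} + 11301325 \left(- \frac{1}{1557427}\right) = \frac{3216255}{4886569} - \frac{11301325}{1557427} = - \frac{50215622028040}{7610474497963}$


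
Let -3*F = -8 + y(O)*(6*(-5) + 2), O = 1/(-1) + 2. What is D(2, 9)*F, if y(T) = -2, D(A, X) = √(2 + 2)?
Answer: -32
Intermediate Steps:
O = 1 (O = 1*(-1) + 2 = -1 + 2 = 1)
D(A, X) = 2 (D(A, X) = √4 = 2)
F = -16 (F = -(-8 - 2*(6*(-5) + 2))/3 = -(-8 - 2*(-30 + 2))/3 = -(-8 - 2*(-28))/3 = -(-8 + 56)/3 = -⅓*48 = -16)
D(2, 9)*F = 2*(-16) = -32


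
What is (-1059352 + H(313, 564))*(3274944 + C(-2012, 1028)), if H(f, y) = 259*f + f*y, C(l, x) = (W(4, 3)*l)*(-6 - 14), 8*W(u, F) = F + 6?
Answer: -2661991535142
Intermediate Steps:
W(u, F) = ¾ + F/8 (W(u, F) = (F + 6)/8 = (6 + F)/8 = ¾ + F/8)
C(l, x) = -45*l/2 (C(l, x) = ((¾ + (⅛)*3)*l)*(-6 - 14) = ((¾ + 3/8)*l)*(-20) = (9*l/8)*(-20) = -45*l/2)
(-1059352 + H(313, 564))*(3274944 + C(-2012, 1028)) = (-1059352 + 313*(259 + 564))*(3274944 - 45/2*(-2012)) = (-1059352 + 313*823)*(3274944 + 45270) = (-1059352 + 257599)*3320214 = -801753*3320214 = -2661991535142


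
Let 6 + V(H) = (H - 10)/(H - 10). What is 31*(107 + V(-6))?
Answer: 3162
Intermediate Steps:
V(H) = -5 (V(H) = -6 + (H - 10)/(H - 10) = -6 + (-10 + H)/(-10 + H) = -6 + 1 = -5)
31*(107 + V(-6)) = 31*(107 - 5) = 31*102 = 3162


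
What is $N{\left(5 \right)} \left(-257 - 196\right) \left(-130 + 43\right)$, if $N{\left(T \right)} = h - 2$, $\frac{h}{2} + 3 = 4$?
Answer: $0$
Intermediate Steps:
$h = 2$ ($h = -6 + 2 \cdot 4 = -6 + 8 = 2$)
$N{\left(T \right)} = 0$ ($N{\left(T \right)} = 2 - 2 = 0$)
$N{\left(5 \right)} \left(-257 - 196\right) \left(-130 + 43\right) = 0 \left(-257 - 196\right) \left(-130 + 43\right) = 0 \left(\left(-453\right) \left(-87\right)\right) = 0 \cdot 39411 = 0$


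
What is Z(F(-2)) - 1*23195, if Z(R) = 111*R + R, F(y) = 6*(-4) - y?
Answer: -25659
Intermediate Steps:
F(y) = -24 - y
Z(R) = 112*R
Z(F(-2)) - 1*23195 = 112*(-24 - 1*(-2)) - 1*23195 = 112*(-24 + 2) - 23195 = 112*(-22) - 23195 = -2464 - 23195 = -25659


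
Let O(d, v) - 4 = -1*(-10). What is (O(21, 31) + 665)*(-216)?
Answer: -146664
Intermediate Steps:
O(d, v) = 14 (O(d, v) = 4 - 1*(-10) = 4 + 10 = 14)
(O(21, 31) + 665)*(-216) = (14 + 665)*(-216) = 679*(-216) = -146664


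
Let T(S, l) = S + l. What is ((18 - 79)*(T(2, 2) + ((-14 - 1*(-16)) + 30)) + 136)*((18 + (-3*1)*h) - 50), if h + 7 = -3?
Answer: 4120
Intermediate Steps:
h = -10 (h = -7 - 3 = -10)
((18 - 79)*(T(2, 2) + ((-14 - 1*(-16)) + 30)) + 136)*((18 + (-3*1)*h) - 50) = ((18 - 79)*((2 + 2) + ((-14 - 1*(-16)) + 30)) + 136)*((18 - 3*1*(-10)) - 50) = (-61*(4 + ((-14 + 16) + 30)) + 136)*((18 - 3*(-10)) - 50) = (-61*(4 + (2 + 30)) + 136)*((18 + 30) - 50) = (-61*(4 + 32) + 136)*(48 - 50) = (-61*36 + 136)*(-2) = (-2196 + 136)*(-2) = -2060*(-2) = 4120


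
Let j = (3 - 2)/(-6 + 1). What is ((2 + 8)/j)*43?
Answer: -2150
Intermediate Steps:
j = -⅕ (j = 1/(-5) = 1*(-⅕) = -⅕ ≈ -0.20000)
((2 + 8)/j)*43 = ((2 + 8)/(-⅕))*43 = (10*(-5))*43 = -50*43 = -2150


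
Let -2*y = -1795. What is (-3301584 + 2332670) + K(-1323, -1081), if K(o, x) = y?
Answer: -1936033/2 ≈ -9.6802e+5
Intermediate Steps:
y = 1795/2 (y = -½*(-1795) = 1795/2 ≈ 897.50)
K(o, x) = 1795/2
(-3301584 + 2332670) + K(-1323, -1081) = (-3301584 + 2332670) + 1795/2 = -968914 + 1795/2 = -1936033/2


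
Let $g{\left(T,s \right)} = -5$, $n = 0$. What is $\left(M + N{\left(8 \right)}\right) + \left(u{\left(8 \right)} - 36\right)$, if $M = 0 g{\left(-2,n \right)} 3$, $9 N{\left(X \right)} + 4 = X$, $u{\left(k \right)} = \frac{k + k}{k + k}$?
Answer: $- \frac{311}{9} \approx -34.556$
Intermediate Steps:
$u{\left(k \right)} = 1$ ($u{\left(k \right)} = \frac{2 k}{2 k} = 2 k \frac{1}{2 k} = 1$)
$N{\left(X \right)} = - \frac{4}{9} + \frac{X}{9}$
$M = 0$ ($M = 0 \left(-5\right) 3 = 0 \cdot 3 = 0$)
$\left(M + N{\left(8 \right)}\right) + \left(u{\left(8 \right)} - 36\right) = \left(0 + \left(- \frac{4}{9} + \frac{1}{9} \cdot 8\right)\right) + \left(1 - 36\right) = \left(0 + \left(- \frac{4}{9} + \frac{8}{9}\right)\right) - 35 = \left(0 + \frac{4}{9}\right) - 35 = \frac{4}{9} - 35 = - \frac{311}{9}$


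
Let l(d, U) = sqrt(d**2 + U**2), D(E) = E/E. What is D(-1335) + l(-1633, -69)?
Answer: 1 + 115*sqrt(202) ≈ 1635.5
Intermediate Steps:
D(E) = 1
l(d, U) = sqrt(U**2 + d**2)
D(-1335) + l(-1633, -69) = 1 + sqrt((-69)**2 + (-1633)**2) = 1 + sqrt(4761 + 2666689) = 1 + sqrt(2671450) = 1 + 115*sqrt(202)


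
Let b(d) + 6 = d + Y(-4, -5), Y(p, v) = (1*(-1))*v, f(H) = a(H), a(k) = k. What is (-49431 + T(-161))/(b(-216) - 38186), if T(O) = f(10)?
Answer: 49421/38403 ≈ 1.2869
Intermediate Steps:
f(H) = H
T(O) = 10
Y(p, v) = -v
b(d) = -1 + d (b(d) = -6 + (d - 1*(-5)) = -6 + (d + 5) = -6 + (5 + d) = -1 + d)
(-49431 + T(-161))/(b(-216) - 38186) = (-49431 + 10)/((-1 - 216) - 38186) = -49421/(-217 - 38186) = -49421/(-38403) = -49421*(-1/38403) = 49421/38403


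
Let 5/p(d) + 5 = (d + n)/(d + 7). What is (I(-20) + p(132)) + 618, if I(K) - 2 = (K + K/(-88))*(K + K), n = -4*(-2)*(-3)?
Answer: 9102595/6457 ≈ 1409.7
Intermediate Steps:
n = -24 (n = 8*(-3) = -24)
p(d) = 5/(-5 + (-24 + d)/(7 + d)) (p(d) = 5/(-5 + (d - 24)/(d + 7)) = 5/(-5 + (-24 + d)/(7 + d)))
I(K) = 2 + 87*K²/44 (I(K) = 2 + (K + K/(-88))*(K + K) = 2 + (K + K*(-1/88))*(2*K) = 2 + (K - K/88)*(2*K) = 2 + (87*K/88)*(2*K) = 2 + 87*K²/44)
(I(-20) + p(132)) + 618 = ((2 + (87/44)*(-20)²) + 5*(-7 - 1*132)/(59 + 4*132)) + 618 = ((2 + (87/44)*400) + 5*(-7 - 132)/(59 + 528)) + 618 = ((2 + 8700/11) + 5*(-139)/587) + 618 = (8722/11 + 5*(1/587)*(-139)) + 618 = (8722/11 - 695/587) + 618 = 5112169/6457 + 618 = 9102595/6457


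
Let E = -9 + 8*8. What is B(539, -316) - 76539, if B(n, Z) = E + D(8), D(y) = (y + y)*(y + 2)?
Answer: -76324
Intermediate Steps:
E = 55 (E = -9 + 64 = 55)
D(y) = 2*y*(2 + y) (D(y) = (2*y)*(2 + y) = 2*y*(2 + y))
B(n, Z) = 215 (B(n, Z) = 55 + 2*8*(2 + 8) = 55 + 2*8*10 = 55 + 160 = 215)
B(539, -316) - 76539 = 215 - 76539 = -76324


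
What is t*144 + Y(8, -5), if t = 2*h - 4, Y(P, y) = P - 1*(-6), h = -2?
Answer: -1138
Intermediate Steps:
Y(P, y) = 6 + P (Y(P, y) = P + 6 = 6 + P)
t = -8 (t = 2*(-2) - 4 = -4 - 4 = -8)
t*144 + Y(8, -5) = -8*144 + (6 + 8) = -1152 + 14 = -1138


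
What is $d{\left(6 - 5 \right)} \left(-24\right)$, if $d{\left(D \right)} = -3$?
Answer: $72$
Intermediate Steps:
$d{\left(6 - 5 \right)} \left(-24\right) = \left(-3\right) \left(-24\right) = 72$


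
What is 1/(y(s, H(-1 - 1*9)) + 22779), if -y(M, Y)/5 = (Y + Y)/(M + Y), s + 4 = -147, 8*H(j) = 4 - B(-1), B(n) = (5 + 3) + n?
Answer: 1211/27585339 ≈ 4.3900e-5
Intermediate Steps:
B(n) = 8 + n
H(j) = -3/8 (H(j) = (4 - (8 - 1))/8 = (4 - 1*7)/8 = (4 - 7)/8 = (⅛)*(-3) = -3/8)
s = -151 (s = -4 - 147 = -151)
y(M, Y) = -10*Y/(M + Y) (y(M, Y) = -5*(Y + Y)/(M + Y) = -5*2*Y/(M + Y) = -10*Y/(M + Y))
1/(y(s, H(-1 - 1*9)) + 22779) = 1/(-10*(-3/8)/(-151 - 3/8) + 22779) = 1/(-10*(-3/8)/(-1211/8) + 22779) = 1/(-10*(-3/8)*(-8/1211) + 22779) = 1/(-30/1211 + 22779) = 1/(27585339/1211) = 1211/27585339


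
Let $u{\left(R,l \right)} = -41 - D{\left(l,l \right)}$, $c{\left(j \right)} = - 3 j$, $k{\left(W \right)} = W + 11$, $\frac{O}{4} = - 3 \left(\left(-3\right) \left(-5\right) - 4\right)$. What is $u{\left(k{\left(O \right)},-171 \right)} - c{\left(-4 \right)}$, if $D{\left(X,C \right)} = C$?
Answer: $118$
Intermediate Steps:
$O = -132$ ($O = 4 \left(- 3 \left(\left(-3\right) \left(-5\right) - 4\right)\right) = 4 \left(- 3 \left(15 - 4\right)\right) = 4 \left(\left(-3\right) 11\right) = 4 \left(-33\right) = -132$)
$k{\left(W \right)} = 11 + W$
$u{\left(R,l \right)} = -41 - l$
$u{\left(k{\left(O \right)},-171 \right)} - c{\left(-4 \right)} = \left(-41 - -171\right) - \left(-3\right) \left(-4\right) = \left(-41 + 171\right) - 12 = 130 - 12 = 118$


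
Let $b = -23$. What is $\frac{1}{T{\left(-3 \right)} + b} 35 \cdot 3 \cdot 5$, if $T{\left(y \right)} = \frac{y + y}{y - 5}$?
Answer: $- \frac{2100}{89} \approx -23.596$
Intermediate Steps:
$T{\left(y \right)} = \frac{2 y}{-5 + y}$
$\frac{1}{T{\left(-3 \right)} + b} 35 \cdot 3 \cdot 5 = \frac{1}{2 \left(-3\right) \frac{1}{-5 - 3} - 23} \cdot 35 \cdot 3 \cdot 5 = \frac{1}{2 \left(-3\right) \frac{1}{-8} - 23} \cdot 35 \cdot 15 = \frac{1}{2 \left(-3\right) \left(- \frac{1}{8}\right) - 23} \cdot 35 \cdot 15 = \frac{1}{\frac{3}{4} - 23} \cdot 35 \cdot 15 = \frac{1}{- \frac{89}{4}} \cdot 35 \cdot 15 = \left(- \frac{4}{89}\right) 35 \cdot 15 = \left(- \frac{140}{89}\right) 15 = - \frac{2100}{89}$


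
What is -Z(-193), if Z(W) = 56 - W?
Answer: -249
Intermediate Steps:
-Z(-193) = -(56 - 1*(-193)) = -(56 + 193) = -1*249 = -249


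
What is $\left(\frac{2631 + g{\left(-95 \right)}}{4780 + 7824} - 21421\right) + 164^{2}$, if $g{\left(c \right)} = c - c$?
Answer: $\frac{69009531}{12604} \approx 5475.2$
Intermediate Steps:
$g{\left(c \right)} = 0$
$\left(\frac{2631 + g{\left(-95 \right)}}{4780 + 7824} - 21421\right) + 164^{2} = \left(\frac{2631 + 0}{4780 + 7824} - 21421\right) + 164^{2} = \left(\frac{2631}{12604} - 21421\right) + 26896 = - \frac{269987653}{12604} + 26896 = \frac{69009531}{12604}$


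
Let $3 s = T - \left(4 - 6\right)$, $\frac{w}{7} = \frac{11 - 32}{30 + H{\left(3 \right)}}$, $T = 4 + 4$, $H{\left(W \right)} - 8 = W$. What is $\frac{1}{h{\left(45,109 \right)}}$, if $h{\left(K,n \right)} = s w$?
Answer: $- \frac{41}{490} \approx -0.083673$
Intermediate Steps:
$H{\left(W \right)} = 8 + W$
$T = 8$
$w = - \frac{147}{41}$ ($w = 7 \frac{11 - 32}{30 + \left(8 + 3\right)} = 7 \left(- \frac{21}{30 + 11}\right) = 7 \left(- \frac{21}{41}\right) = - \frac{147}{41} \approx -3.5854$)
$s = \frac{10}{3}$ ($s = \frac{8 - \left(4 - 6\right)}{3} = \frac{8 - -2}{3} = \frac{8 + 2}{3} = \frac{1}{3} \cdot 10 = \frac{10}{3} \approx 3.3333$)
$h{\left(K,n \right)} = - \frac{490}{41}$ ($h{\left(K,n \right)} = \frac{10}{3} \left(- \frac{147}{41}\right) = - \frac{490}{41}$)
$\frac{1}{h{\left(45,109 \right)}} = \frac{1}{- \frac{490}{41}} = - \frac{41}{490}$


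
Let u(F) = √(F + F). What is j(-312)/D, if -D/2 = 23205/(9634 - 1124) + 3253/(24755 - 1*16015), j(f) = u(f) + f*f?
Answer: -15739551360/1002151 - 646760*I*√39/1002151 ≈ -15706.0 - 4.0303*I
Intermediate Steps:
u(F) = √2*√F (u(F) = √(2*F) = √2*√F)
j(f) = f² + √2*√f (j(f) = √2*√f + f*f = √2*√f + f² = f² + √2*√f)
D = -1002151/161690 (D = -2*(23205/(9634 - 1124) + 3253/(24755 - 1*16015)) = -2*(23205/8510 + 3253/(24755 - 16015)) = -2*(23205*(1/8510) + 3253/8740) = -2*(4641/1702 + 3253*(1/8740)) = -2*(4641/1702 + 3253/8740) = -2*1002151/323380 = -1002151/161690 ≈ -6.1980)
j(-312)/D = ((-312)² + √2*√(-312))/(-1002151/161690) = (97344 + √2*(2*I*√78))*(-161690/1002151) = (97344 + 4*I*√39)*(-161690/1002151) = -15739551360/1002151 - 646760*I*√39/1002151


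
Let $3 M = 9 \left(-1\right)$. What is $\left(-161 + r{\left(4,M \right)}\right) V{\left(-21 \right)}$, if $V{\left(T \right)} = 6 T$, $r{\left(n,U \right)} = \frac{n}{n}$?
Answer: $20160$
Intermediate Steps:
$M = -3$ ($M = \frac{9 \left(-1\right)}{3} = \frac{1}{3} \left(-9\right) = -3$)
$r{\left(n,U \right)} = 1$
$\left(-161 + r{\left(4,M \right)}\right) V{\left(-21 \right)} = \left(-161 + 1\right) 6 \left(-21\right) = \left(-160\right) \left(-126\right) = 20160$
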